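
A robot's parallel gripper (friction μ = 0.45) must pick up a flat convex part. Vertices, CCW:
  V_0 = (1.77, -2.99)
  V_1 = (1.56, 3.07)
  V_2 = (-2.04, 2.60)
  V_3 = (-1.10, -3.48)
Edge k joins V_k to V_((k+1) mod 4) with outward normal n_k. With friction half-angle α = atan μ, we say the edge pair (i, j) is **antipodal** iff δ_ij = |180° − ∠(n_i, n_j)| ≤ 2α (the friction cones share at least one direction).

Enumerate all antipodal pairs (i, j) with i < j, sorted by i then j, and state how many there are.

count = 2; pairs: (0,2), (1,3)

α = atan 0.45 = 24.23°;  2α = 48.46°
n_0 = (+0.9994, +0.0346)
n_1 = (-0.1295, +0.9916)
n_2 = (-0.9883, -0.1528)
n_3 = (+0.1683, -0.9857)
  (0,1): δ = 84.55°  ·
  (0,2): δ = 6.80°  ✓
  (0,3): δ = 97.70°  ·
  (1,2): δ = 88.65°  ·
  (1,3): δ = 2.25°  ✓
  (2,3): δ = 89.10°  ·
antipodal pairs: 2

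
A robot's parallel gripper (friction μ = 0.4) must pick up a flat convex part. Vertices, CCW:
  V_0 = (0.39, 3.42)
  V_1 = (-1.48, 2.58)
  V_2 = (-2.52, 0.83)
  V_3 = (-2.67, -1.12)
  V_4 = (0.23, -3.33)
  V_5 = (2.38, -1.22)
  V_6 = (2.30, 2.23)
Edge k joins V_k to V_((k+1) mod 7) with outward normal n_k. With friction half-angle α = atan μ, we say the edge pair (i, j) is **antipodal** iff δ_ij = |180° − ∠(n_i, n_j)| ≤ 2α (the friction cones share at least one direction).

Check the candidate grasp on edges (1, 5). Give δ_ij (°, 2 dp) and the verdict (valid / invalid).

δ = 32.05°, valid

α = atan 0.4 = 21.80°;  2α = 43.60°
edge 1: e_1 = (-1.04, -1.75);  n_1 = (-0.8597, +0.5109)
edge 5: e_5 = (-0.08, +3.45);  n_5 = (+0.9997, +0.0232)
∠(n_1, n_5) = 147.95°
δ = |180° − 147.95°| = 32.05°
32.05° ≤ 2α = 43.60°  →  valid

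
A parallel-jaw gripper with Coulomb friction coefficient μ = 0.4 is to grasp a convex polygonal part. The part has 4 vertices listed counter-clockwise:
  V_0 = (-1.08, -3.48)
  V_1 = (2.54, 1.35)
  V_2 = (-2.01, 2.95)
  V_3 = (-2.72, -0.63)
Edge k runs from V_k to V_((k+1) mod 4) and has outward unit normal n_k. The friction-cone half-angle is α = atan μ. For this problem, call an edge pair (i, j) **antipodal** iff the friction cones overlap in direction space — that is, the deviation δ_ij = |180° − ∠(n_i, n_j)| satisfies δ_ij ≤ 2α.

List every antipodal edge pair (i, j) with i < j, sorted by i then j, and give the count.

count = 2; pairs: (0,2), (1,3)

α = atan 0.4 = 21.80°;  2α = 43.60°
n_0 = (+0.8002, -0.5997)
n_1 = (+0.3317, +0.9434)
n_2 = (-0.9809, +0.1945)
n_3 = (-0.8667, -0.4988)
  (0,1): δ = 72.52°  ·
  (0,2): δ = 25.63°  ✓
  (0,3): δ = 66.77°  ·
  (1,2): δ = 81.84°  ·
  (1,3): δ = 40.71°  ✓
  (2,3): δ = 138.86°  ·
antipodal pairs: 2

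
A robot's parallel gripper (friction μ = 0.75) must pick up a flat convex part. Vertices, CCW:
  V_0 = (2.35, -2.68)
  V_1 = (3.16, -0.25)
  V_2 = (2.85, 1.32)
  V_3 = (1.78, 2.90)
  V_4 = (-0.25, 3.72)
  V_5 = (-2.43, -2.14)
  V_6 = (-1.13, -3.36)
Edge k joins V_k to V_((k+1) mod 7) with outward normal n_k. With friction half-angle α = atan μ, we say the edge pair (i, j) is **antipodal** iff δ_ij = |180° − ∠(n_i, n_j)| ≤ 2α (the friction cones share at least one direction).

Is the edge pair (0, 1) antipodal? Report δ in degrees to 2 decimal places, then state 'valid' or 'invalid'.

α = atan 0.75 = 36.87°;  2α = 73.74°
edge 0: e_0 = (+0.81, +2.43);  n_0 = (+0.9487, -0.3162)
edge 1: e_1 = (-0.31, +1.57);  n_1 = (+0.9811, +0.1937)
∠(n_0, n_1) = 29.60°
δ = |180° − 29.60°| = 150.40°
150.40° > 2α = 73.74°  →  invalid

δ = 150.40°, invalid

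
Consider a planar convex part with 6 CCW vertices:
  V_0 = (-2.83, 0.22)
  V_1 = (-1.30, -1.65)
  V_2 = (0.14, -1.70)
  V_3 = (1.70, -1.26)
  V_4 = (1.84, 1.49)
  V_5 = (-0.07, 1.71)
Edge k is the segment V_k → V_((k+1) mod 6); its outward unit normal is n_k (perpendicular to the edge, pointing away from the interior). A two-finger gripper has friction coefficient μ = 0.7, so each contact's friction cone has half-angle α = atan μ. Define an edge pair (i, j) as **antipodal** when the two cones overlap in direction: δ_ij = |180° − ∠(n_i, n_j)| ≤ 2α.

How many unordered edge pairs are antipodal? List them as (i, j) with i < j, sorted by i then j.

count = 7; pairs: (0,3), (0,4), (1,4), (1,5), (2,4), (2,5), (3,5)

α = atan 0.7 = 34.99°;  2α = 69.98°
n_0 = (-0.7740, -0.6332)
n_1 = (-0.0347, -0.9994)
n_2 = (+0.2715, -0.9624)
n_3 = (+0.9987, -0.0508)
n_4 = (+0.1144, +0.9934)
n_5 = (-0.4751, +0.8800)
  (0,1): δ = 131.28°  ·
  (0,2): δ = 113.54°  ·
  (0,3): δ = 42.20°  ✓
  (0,4): δ = 44.14°  ✓
  (0,5): δ = 79.07°  ·
  (1,2): δ = 162.26°  ·
  (1,3): δ = 90.93°  ·
  (1,4): δ = 4.58°  ✓
  (1,5): δ = 30.35°  ✓
  (2,3): δ = 108.67°  ·
  (2,4): δ = 22.32°  ✓
  (2,5): δ = 12.61°  ✓
  (3,4): δ = 93.66°  ·
  (3,5): δ = 58.72°  ✓
  (4,5): δ = 145.07°  ·
antipodal pairs: 7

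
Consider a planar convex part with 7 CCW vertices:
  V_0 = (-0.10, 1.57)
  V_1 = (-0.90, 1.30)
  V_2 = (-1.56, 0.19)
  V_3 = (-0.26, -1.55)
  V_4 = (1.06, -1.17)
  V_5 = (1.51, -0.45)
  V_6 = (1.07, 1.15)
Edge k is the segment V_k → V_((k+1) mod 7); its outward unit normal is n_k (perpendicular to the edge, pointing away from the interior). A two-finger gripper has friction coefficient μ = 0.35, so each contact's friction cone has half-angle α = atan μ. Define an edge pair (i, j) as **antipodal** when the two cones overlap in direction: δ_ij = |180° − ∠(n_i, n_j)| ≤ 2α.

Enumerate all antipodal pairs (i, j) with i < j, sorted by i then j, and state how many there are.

α = atan 0.35 = 19.29°;  2α = 38.58°
n_0 = (-0.3198, +0.9475)
n_1 = (-0.8595, +0.5111)
n_2 = (-0.8011, -0.5985)
n_3 = (+0.2766, -0.9610)
n_4 = (+0.8480, -0.5300)
n_5 = (+0.9642, +0.2652)
n_6 = (+0.3379, +0.9412)
  (0,1): δ = 139.39°  ·
  (0,2): δ = 71.89°  ·
  (0,3): δ = 2.59°  ✓
  (0,4): δ = 39.35°  ·
  (0,5): δ = 86.73°  ·
  (0,6): δ = 141.60°  ·
  (1,2): δ = 112.50°  ·
  (1,3): δ = 43.20°  ·
  (1,4): δ = 1.27°  ✓
  (1,5): δ = 46.11°  ·
  (1,6): δ = 100.99°  ·
  (2,3): δ = 110.70°  ·
  (2,4): δ = 68.77°  ·
  (2,5): δ = 21.39°  ✓
  (2,6): δ = 33.49°  ✓
  (3,4): δ = 138.07°  ·
  (3,5): δ = 90.68°  ·
  (3,6): δ = 35.81°  ✓
  (4,5): δ = 132.62°  ·
  (4,6): δ = 77.74°  ·
  (5,6): δ = 125.12°  ·
antipodal pairs: 5

count = 5; pairs: (0,3), (1,4), (2,5), (2,6), (3,6)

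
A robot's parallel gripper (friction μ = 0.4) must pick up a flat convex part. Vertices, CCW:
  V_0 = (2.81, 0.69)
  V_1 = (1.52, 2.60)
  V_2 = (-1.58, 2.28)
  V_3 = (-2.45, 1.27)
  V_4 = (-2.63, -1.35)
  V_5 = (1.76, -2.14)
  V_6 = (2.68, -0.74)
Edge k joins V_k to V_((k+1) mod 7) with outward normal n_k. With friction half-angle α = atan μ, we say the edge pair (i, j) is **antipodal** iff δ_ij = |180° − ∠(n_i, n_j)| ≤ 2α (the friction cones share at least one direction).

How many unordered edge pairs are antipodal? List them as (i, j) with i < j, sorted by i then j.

α = atan 0.4 = 21.80°;  2α = 43.60°
n_0 = (+0.8287, +0.5597)
n_1 = (-0.1027, +0.9947)
n_2 = (-0.7577, +0.6526)
n_3 = (-0.9976, +0.0685)
n_4 = (-0.1771, -0.9842)
n_5 = (+0.8357, -0.5492)
n_6 = (+0.9959, -0.0905)
  (0,1): δ = 118.14°  ·
  (0,2): δ = 74.78°  ·
  (0,3): δ = 37.96°  ✓
  (0,4): δ = 45.76°  ·
  (0,5): δ = 112.65°  ·
  (0,6): δ = 140.77°  ·
  (1,2): δ = 136.63°  ·
  (1,3): δ = 99.82°  ·
  (1,4): δ = 16.09°  ✓
  (1,5): δ = 50.80°  ·
  (1,6): δ = 78.91°  ·
  (2,3): δ = 143.19°  ·
  (2,4): δ = 59.46°  ·
  (2,5): δ = 7.43°  ✓
  (2,6): δ = 35.55°  ✓
  (3,4): δ = 96.27°  ·
  (3,5): δ = 29.38°  ✓
  (3,6): δ = 1.26°  ✓
  (4,5): δ = 113.11°  ·
  (4,6): δ = 84.99°  ·
  (5,6): δ = 151.88°  ·
antipodal pairs: 6

count = 6; pairs: (0,3), (1,4), (2,5), (2,6), (3,5), (3,6)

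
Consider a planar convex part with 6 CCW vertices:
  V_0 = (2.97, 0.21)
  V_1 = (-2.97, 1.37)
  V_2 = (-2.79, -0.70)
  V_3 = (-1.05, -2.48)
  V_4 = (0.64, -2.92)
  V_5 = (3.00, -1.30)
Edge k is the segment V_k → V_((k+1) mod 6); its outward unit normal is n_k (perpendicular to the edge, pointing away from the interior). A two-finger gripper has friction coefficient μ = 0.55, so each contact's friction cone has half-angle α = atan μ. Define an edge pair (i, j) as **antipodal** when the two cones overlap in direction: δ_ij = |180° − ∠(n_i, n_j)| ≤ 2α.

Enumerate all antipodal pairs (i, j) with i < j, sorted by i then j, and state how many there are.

count = 5; pairs: (0,2), (0,3), (0,4), (1,5), (2,5)

α = atan 0.55 = 28.81°;  2α = 57.62°
n_0 = (+0.1917, +0.9815)
n_1 = (-0.9962, -0.0866)
n_2 = (-0.7151, -0.6990)
n_3 = (-0.2520, -0.9677)
n_4 = (+0.5659, -0.8244)
n_5 = (+0.9998, +0.0199)
  (0,1): δ = 73.98°  ·
  (0,2): δ = 34.60°  ✓
  (0,3): δ = 3.54°  ✓
  (0,4): δ = 45.52°  ✓
  (0,5): δ = 102.19°  ·
  (1,2): δ = 140.62°  ·
  (1,3): δ = 109.56°  ·
  (1,4): δ = 60.50°  ·
  (1,5): δ = 3.83°  ✓
  (2,3): δ = 148.94°  ·
  (2,4): δ = 99.88°  ·
  (2,5): δ = 43.21°  ✓
  (3,4): δ = 130.94°  ·
  (3,5): δ = 74.27°  ·
  (4,5): δ = 123.33°  ·
antipodal pairs: 5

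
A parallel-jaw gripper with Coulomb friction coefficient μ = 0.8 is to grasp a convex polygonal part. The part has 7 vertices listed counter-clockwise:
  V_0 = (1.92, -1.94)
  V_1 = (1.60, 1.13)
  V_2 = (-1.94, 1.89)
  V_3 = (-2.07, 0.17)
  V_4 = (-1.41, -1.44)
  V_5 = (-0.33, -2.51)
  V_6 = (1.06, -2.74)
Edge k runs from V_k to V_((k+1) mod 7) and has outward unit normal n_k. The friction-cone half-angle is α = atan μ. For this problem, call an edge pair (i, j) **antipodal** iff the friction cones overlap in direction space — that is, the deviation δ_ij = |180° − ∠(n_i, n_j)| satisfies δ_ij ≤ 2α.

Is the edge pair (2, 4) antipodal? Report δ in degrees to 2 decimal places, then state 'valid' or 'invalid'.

δ = 130.41°, invalid

α = atan 0.8 = 38.66°;  2α = 77.32°
edge 2: e_2 = (-0.13, -1.72);  n_2 = (-0.9972, +0.0754)
edge 4: e_4 = (+1.08, -1.07);  n_4 = (-0.7038, -0.7104)
∠(n_2, n_4) = 49.59°
δ = |180° − 49.59°| = 130.41°
130.41° > 2α = 77.32°  →  invalid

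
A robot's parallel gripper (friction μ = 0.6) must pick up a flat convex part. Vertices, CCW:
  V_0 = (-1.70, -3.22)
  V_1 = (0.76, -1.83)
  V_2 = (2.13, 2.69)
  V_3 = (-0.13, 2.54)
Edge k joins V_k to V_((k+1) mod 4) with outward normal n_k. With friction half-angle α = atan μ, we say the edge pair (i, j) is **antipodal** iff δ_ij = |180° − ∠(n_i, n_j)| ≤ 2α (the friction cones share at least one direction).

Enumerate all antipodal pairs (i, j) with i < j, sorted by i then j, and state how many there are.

count = 3; pairs: (0,2), (0,3), (1,3)

α = atan 0.6 = 30.96°;  2α = 61.93°
n_0 = (+0.4919, -0.8706)
n_1 = (+0.9570, -0.2901)
n_2 = (-0.0662, +0.9978)
n_3 = (-0.9648, +0.2630)
  (0,1): δ = 136.33°  ·
  (0,2): δ = 25.67°  ✓
  (0,3): δ = 45.29°  ✓
  (1,2): δ = 69.34°  ·
  (1,3): δ = 1.62°  ✓
  (2,3): δ = 109.04°  ·
antipodal pairs: 3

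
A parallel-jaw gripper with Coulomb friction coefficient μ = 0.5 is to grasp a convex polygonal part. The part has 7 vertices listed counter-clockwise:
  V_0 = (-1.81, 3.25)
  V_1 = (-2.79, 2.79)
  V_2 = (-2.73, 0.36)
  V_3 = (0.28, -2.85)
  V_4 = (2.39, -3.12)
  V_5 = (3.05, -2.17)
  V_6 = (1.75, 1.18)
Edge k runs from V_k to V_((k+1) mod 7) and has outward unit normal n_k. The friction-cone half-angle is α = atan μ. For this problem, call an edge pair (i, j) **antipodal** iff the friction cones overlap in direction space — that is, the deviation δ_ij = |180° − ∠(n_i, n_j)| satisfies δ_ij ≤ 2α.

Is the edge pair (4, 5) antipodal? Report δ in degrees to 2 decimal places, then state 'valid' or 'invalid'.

δ = 124.00°, invalid

α = atan 0.5 = 26.57°;  2α = 53.13°
edge 4: e_4 = (+0.66, +0.95);  n_4 = (+0.8213, -0.5706)
edge 5: e_5 = (-1.30, +3.35);  n_5 = (+0.9323, +0.3618)
∠(n_4, n_5) = 56.00°
δ = |180° − 56.00°| = 124.00°
124.00° > 2α = 53.13°  →  invalid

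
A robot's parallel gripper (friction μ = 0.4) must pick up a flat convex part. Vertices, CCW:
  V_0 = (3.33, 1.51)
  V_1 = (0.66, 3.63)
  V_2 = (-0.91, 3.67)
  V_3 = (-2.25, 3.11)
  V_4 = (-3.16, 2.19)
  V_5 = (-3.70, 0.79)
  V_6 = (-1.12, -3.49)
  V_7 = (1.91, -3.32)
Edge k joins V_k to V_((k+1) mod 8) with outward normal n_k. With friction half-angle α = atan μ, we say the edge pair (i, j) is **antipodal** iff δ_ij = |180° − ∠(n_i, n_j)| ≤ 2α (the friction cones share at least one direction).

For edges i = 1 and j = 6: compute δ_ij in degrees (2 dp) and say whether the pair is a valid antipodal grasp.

δ = 4.67°, valid

α = atan 0.4 = 21.80°;  2α = 43.60°
edge 1: e_1 = (-1.57, +0.04);  n_1 = (+0.0255, +0.9997)
edge 6: e_6 = (+3.03, +0.17);  n_6 = (+0.0560, -0.9984)
∠(n_1, n_6) = 175.33°
δ = |180° − 175.33°| = 4.67°
4.67° ≤ 2α = 43.60°  →  valid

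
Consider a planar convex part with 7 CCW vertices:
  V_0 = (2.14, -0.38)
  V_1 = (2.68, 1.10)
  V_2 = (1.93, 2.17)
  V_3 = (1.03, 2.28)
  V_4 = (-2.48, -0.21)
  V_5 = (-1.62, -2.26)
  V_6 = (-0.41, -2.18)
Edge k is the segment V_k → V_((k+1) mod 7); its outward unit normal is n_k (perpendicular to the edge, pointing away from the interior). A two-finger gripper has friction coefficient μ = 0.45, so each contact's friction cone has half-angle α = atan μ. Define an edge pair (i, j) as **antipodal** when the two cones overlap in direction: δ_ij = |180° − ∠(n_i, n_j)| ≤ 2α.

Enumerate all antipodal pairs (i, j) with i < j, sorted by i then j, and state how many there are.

count = 7; pairs: (0,3), (0,4), (1,4), (2,5), (2,6), (3,5), (3,6)

α = atan 0.45 = 24.23°;  2α = 48.46°
n_0 = (+0.9394, -0.3428)
n_1 = (+0.8189, +0.5740)
n_2 = (+0.1213, +0.9926)
n_3 = (-0.5786, +0.8156)
n_4 = (-0.9221, -0.3869)
n_5 = (+0.0660, -0.9978)
n_6 = (+0.5767, -0.8170)
  (0,1): δ = 124.93°  ·
  (0,2): δ = 76.92°  ·
  (0,3): δ = 34.60°  ✓
  (0,4): δ = 42.80°  ✓
  (0,5): δ = 113.83°  ·
  (0,6): δ = 145.26°  ·
  (1,2): δ = 132.00°  ·
  (1,3): δ = 89.68°  ·
  (1,4): δ = 12.27°  ✓
  (1,5): δ = 58.75°  ·
  (1,6): δ = 90.19°  ·
  (2,3): δ = 137.68°  ·
  (2,4): δ = 60.27°  ·
  (2,5): δ = 10.75°  ✓
  (2,6): δ = 42.19°  ✓
  (3,4): δ = 102.59°  ·
  (3,5): δ = 31.57°  ✓
  (3,6): δ = 0.13°  ✓
  (4,5): δ = 108.98°  ·
  (4,6): δ = 77.54°  ·
  (5,6): δ = 148.57°  ·
antipodal pairs: 7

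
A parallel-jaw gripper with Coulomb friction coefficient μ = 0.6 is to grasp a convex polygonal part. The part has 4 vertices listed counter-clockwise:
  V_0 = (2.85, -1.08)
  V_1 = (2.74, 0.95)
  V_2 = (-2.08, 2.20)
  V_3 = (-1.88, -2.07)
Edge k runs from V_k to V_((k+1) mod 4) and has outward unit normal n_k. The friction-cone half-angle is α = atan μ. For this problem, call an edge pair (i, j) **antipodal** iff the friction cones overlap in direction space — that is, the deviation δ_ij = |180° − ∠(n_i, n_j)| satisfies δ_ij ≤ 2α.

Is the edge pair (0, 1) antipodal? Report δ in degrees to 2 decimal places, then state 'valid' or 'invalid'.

α = atan 0.6 = 30.96°;  2α = 61.93°
edge 0: e_0 = (-0.11, +2.03);  n_0 = (+0.9985, +0.0541)
edge 1: e_1 = (-4.82, +1.25);  n_1 = (+0.2510, +0.9680)
∠(n_0, n_1) = 72.36°
δ = |180° − 72.36°| = 107.64°
107.64° > 2α = 61.93°  →  invalid

δ = 107.64°, invalid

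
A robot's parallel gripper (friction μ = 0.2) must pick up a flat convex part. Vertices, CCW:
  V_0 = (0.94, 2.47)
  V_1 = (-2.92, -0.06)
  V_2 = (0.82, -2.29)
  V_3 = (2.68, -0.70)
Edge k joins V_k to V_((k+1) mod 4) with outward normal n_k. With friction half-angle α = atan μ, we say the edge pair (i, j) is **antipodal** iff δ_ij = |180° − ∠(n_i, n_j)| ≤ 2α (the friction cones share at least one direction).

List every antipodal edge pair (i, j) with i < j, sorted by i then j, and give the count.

α = atan 0.2 = 11.31°;  2α = 22.62°
n_0 = (-0.5482, +0.8364)
n_1 = (-0.5121, -0.8589)
n_2 = (+0.6498, -0.7601)
n_3 = (+0.8766, +0.4812)
  (0,1): δ = 64.05°  ·
  (0,2): δ = 7.28°  ✓
  (0,3): δ = 85.52°  ·
  (1,2): δ = 108.67°  ·
  (1,3): δ = 30.43°  ·
  (2,3): δ = 101.76°  ·
antipodal pairs: 1

count = 1; pairs: (0,2)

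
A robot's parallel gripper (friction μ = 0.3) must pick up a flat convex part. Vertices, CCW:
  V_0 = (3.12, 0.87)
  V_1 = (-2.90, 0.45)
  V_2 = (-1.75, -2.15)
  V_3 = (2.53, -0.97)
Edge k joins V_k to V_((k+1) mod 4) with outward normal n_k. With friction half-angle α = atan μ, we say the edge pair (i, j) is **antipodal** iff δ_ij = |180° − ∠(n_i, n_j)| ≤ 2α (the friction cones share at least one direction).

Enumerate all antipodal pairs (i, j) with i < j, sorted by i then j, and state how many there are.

count = 1; pairs: (0,2)

α = atan 0.3 = 16.70°;  2α = 33.40°
n_0 = (-0.0696, +0.9976)
n_1 = (-0.9145, -0.4045)
n_2 = (+0.2658, -0.9640)
n_3 = (+0.9522, -0.3053)
  (0,1): δ = 70.13°  ·
  (0,2): δ = 11.42°  ✓
  (0,3): δ = 68.23°  ·
  (1,2): δ = 98.45°  ·
  (1,3): δ = 41.64°  ·
  (2,3): δ = 123.19°  ·
antipodal pairs: 1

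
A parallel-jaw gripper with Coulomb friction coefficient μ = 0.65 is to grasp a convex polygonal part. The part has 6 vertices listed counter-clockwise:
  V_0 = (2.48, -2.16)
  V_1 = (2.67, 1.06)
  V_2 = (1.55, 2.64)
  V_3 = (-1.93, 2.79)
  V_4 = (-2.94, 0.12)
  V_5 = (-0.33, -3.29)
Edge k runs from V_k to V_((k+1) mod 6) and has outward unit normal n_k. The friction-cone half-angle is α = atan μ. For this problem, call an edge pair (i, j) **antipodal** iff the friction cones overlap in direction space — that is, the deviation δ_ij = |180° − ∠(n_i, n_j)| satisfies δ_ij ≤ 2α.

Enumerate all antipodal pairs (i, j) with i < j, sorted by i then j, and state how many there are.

α = atan 0.65 = 33.02°;  2α = 66.05°
n_0 = (+0.9983, -0.0589)
n_1 = (+0.8158, +0.5783)
n_2 = (+0.0431, +0.9991)
n_3 = (-0.9353, +0.3538)
n_4 = (-0.7941, -0.6078)
n_5 = (+0.3731, -0.9278)
  (0,1): δ = 141.29°  ·
  (0,2): δ = 89.09°  ·
  (0,3): δ = 17.34°  ✓
  (0,4): δ = 40.81°  ✓
  (0,5): δ = 115.28°  ·
  (1,2): δ = 127.80°  ·
  (1,3): δ = 56.05°  ✓
  (1,4): δ = 2.10°  ✓
  (1,5): δ = 76.58°  ·
  (2,3): δ = 108.25°  ·
  (2,4): δ = 50.10°  ✓
  (2,5): δ = 24.37°  ✓
  (3,4): δ = 121.85°  ·
  (3,5): δ = 47.37°  ✓
  (4,5): δ = 105.52°  ·
antipodal pairs: 7

count = 7; pairs: (0,3), (0,4), (1,3), (1,4), (2,4), (2,5), (3,5)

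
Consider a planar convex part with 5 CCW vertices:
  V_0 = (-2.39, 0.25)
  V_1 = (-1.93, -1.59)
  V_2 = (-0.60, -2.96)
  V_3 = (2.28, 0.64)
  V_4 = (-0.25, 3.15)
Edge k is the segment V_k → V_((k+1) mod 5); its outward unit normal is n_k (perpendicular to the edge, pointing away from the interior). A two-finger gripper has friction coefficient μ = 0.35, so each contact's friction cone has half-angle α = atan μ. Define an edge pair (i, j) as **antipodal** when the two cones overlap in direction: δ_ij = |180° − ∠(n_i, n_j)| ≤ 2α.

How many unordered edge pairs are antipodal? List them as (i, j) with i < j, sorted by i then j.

α = atan 0.35 = 19.29°;  2α = 38.58°
n_0 = (-0.9701, -0.2425)
n_1 = (-0.7175, -0.6966)
n_2 = (+0.7809, -0.6247)
n_3 = (+0.7043, +0.7099)
n_4 = (-0.8046, +0.5938)
  (0,1): δ = 149.89°  ·
  (0,2): δ = 52.70°  ·
  (0,3): δ = 31.19°  ✓
  (0,4): δ = 129.54°  ·
  (1,2): δ = 82.81°  ·
  (1,3): δ = 1.08°  ✓
  (1,4): δ = 99.42°  ·
  (2,3): δ = 96.11°  ·
  (2,4): δ = 2.24°  ✓
  (3,4): δ = 81.65°  ·
antipodal pairs: 3

count = 3; pairs: (0,3), (1,3), (2,4)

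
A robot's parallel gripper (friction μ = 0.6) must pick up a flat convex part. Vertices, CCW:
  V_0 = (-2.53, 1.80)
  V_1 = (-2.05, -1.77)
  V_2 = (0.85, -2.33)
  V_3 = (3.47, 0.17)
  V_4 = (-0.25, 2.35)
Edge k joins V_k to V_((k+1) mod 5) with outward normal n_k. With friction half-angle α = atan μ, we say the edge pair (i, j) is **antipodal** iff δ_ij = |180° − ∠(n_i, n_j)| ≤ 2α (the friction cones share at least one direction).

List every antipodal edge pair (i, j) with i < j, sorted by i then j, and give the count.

count = 5; pairs: (0,2), (0,3), (1,3), (1,4), (2,4)

α = atan 0.6 = 30.96°;  2α = 61.93°
n_0 = (-0.9911, -0.1333)
n_1 = (-0.1896, -0.9819)
n_2 = (+0.6903, -0.7235)
n_3 = (+0.5056, +0.8628)
n_4 = (-0.2345, +0.9721)
  (0,1): δ = 108.59°  ·
  (0,2): δ = 54.00°  ✓
  (0,3): δ = 51.97°  ✓
  (0,4): δ = 95.90°  ·
  (1,2): δ = 125.41°  ·
  (1,3): δ = 19.44°  ✓
  (1,4): δ = 24.49°  ✓
  (2,3): δ = 74.03°  ·
  (2,4): δ = 30.10°  ✓
  (3,4): δ = 136.07°  ·
antipodal pairs: 5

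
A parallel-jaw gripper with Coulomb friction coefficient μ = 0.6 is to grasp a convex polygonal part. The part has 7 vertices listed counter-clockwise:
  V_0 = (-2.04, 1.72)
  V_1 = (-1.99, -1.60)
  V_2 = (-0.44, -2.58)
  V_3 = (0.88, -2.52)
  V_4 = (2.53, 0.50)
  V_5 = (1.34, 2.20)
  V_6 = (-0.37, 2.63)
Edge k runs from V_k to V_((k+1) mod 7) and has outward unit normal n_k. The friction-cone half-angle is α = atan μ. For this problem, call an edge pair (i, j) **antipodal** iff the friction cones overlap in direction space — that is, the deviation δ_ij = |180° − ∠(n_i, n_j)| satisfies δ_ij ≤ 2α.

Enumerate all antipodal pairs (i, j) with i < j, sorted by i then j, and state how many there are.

α = atan 0.6 = 30.96°;  2α = 61.93°
n_0 = (-0.9999, -0.0151)
n_1 = (-0.5344, -0.8452)
n_2 = (+0.0454, -0.9990)
n_3 = (+0.8776, -0.4795)
n_4 = (+0.8192, +0.5735)
n_5 = (+0.2439, +0.9698)
n_6 = (-0.4785, +0.8781)
  (0,1): δ = 123.17°  ·
  (0,2): δ = 88.26°  ·
  (0,3): δ = 29.51°  ✓
  (0,4): δ = 34.13°  ✓
  (0,5): δ = 75.02°  ·
  (0,6): δ = 117.72°  ·
  (1,2): δ = 145.09°  ·
  (1,3): δ = 86.35°  ·
  (1,4): δ = 22.70°  ✓
  (1,5): δ = 18.19°  ✓
  (1,6): δ = 60.89°  ✓
  (2,3): δ = 121.25°  ·
  (2,4): δ = 57.61°  ✓
  (2,5): δ = 16.72°  ✓
  (2,6): δ = 25.98°  ✓
  (3,4): δ = 116.36°  ·
  (3,5): δ = 75.46°  ·
  (3,6): δ = 32.76°  ✓
  (4,5): δ = 139.11°  ·
  (4,6): δ = 96.41°  ·
  (5,6): δ = 137.30°  ·
antipodal pairs: 9

count = 9; pairs: (0,3), (0,4), (1,4), (1,5), (1,6), (2,4), (2,5), (2,6), (3,6)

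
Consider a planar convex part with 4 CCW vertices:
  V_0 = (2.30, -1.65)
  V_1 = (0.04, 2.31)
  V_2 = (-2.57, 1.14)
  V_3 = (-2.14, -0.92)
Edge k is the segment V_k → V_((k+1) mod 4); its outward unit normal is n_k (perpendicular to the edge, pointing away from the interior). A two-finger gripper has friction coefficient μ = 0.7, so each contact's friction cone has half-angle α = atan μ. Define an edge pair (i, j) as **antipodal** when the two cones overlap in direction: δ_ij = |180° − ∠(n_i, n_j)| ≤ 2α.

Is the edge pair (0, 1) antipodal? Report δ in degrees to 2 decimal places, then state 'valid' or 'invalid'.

δ = 95.57°, invalid

α = atan 0.7 = 34.99°;  2α = 69.98°
edge 0: e_0 = (-2.26, +3.96);  n_0 = (+0.8685, +0.4957)
edge 1: e_1 = (-2.61, -1.17);  n_1 = (-0.4091, +0.9125)
∠(n_0, n_1) = 84.43°
δ = |180° − 84.43°| = 95.57°
95.57° > 2α = 69.98°  →  invalid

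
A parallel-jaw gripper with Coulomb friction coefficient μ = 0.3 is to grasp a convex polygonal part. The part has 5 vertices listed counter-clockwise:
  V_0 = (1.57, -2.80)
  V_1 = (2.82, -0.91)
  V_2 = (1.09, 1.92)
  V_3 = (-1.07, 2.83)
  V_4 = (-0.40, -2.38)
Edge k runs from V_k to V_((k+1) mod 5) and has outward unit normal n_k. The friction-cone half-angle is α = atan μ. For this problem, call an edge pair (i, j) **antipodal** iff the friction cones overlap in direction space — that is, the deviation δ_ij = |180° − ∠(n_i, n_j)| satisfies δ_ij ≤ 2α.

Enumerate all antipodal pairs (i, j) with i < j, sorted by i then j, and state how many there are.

count = 2; pairs: (1,3), (2,4)

α = atan 0.3 = 16.70°;  2α = 33.40°
n_0 = (+0.8341, -0.5516)
n_1 = (+0.8532, +0.5216)
n_2 = (+0.3882, +0.9216)
n_3 = (-0.9918, -0.1275)
n_4 = (-0.2085, -0.9780)
  (0,1): δ = 115.08°  ·
  (0,2): δ = 79.37°  ·
  (0,3): δ = 40.81°  ·
  (0,4): δ = 111.44°  ·
  (1,2): δ = 144.28°  ·
  (1,3): δ = 24.11°  ✓
  (1,4): δ = 46.53°  ·
  (2,3): δ = 59.83°  ·
  (2,4): δ = 10.81°  ✓
  (3,4): δ = 109.36°  ·
antipodal pairs: 2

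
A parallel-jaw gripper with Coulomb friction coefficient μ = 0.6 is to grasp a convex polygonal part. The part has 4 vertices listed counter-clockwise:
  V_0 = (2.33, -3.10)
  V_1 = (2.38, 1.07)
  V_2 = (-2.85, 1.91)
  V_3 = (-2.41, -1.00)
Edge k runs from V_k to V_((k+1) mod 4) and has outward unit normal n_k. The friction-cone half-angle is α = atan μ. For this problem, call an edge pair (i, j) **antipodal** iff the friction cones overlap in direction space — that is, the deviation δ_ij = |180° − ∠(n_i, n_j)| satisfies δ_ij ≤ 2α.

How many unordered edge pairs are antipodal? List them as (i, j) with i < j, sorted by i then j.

count = 2; pairs: (0,2), (1,3)

α = atan 0.6 = 30.96°;  2α = 61.93°
n_0 = (+0.9999, -0.0120)
n_1 = (+0.1586, +0.9873)
n_2 = (-0.9888, -0.1495)
n_3 = (-0.4051, -0.9143)
  (0,1): δ = 98.44°  ·
  (0,2): δ = 9.29°  ✓
  (0,3): δ = 66.79°  ·
  (1,2): δ = 72.28°  ·
  (1,3): δ = 14.77°  ✓
  (2,3): δ = 122.49°  ·
antipodal pairs: 2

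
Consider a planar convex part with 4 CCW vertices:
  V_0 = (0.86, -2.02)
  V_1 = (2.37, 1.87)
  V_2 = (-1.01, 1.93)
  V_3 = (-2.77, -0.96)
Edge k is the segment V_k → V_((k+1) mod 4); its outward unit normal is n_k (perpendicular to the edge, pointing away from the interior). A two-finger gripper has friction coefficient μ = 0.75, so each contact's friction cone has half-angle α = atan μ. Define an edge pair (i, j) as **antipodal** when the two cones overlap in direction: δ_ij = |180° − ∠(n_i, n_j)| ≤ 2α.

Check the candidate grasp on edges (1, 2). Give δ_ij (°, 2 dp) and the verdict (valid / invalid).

δ = 120.32°, invalid

α = atan 0.75 = 36.87°;  2α = 73.74°
edge 1: e_1 = (-3.38, +0.06);  n_1 = (+0.0177, +0.9998)
edge 2: e_2 = (-1.76, -2.89);  n_2 = (-0.8541, +0.5201)
∠(n_1, n_2) = 59.68°
δ = |180° − 59.68°| = 120.32°
120.32° > 2α = 73.74°  →  invalid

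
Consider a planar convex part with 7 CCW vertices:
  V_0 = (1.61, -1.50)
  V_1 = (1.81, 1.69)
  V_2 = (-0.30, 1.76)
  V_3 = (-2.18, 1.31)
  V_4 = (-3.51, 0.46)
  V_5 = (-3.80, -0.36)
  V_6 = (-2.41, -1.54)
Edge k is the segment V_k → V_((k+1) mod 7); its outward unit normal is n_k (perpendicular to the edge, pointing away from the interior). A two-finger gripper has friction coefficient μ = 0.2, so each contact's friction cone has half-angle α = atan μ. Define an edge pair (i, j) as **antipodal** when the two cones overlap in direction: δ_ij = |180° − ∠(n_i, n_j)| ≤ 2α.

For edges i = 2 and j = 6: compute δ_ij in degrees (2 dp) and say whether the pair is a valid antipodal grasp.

α = atan 0.2 = 11.31°;  2α = 22.62°
edge 2: e_2 = (-1.88, -0.45);  n_2 = (-0.2328, +0.9725)
edge 6: e_6 = (+4.02, +0.04);  n_6 = (+0.0099, -1.0000)
∠(n_2, n_6) = 167.11°
δ = |180° − 167.11°| = 12.89°
12.89° ≤ 2α = 22.62°  →  valid

δ = 12.89°, valid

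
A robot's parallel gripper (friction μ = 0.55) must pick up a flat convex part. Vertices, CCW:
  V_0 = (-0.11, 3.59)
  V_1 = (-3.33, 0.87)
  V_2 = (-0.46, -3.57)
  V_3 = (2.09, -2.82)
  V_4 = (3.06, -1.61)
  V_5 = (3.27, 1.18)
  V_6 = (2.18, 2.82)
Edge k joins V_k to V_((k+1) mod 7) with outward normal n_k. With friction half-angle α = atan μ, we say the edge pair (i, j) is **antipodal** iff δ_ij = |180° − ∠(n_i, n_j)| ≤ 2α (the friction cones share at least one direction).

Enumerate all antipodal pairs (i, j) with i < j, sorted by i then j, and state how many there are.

count = 7; pairs: (0,2), (0,3), (0,4), (1,4), (1,5), (1,6), (2,6)

α = atan 0.55 = 28.81°;  2α = 57.62°
n_0 = (-0.6453, +0.7639)
n_1 = (-0.8398, -0.5429)
n_2 = (+0.2822, -0.9594)
n_3 = (+0.7802, -0.6255)
n_4 = (+0.9972, -0.0751)
n_5 = (+0.8328, +0.5535)
n_6 = (+0.3187, +0.9479)
  (0,1): δ = 97.31°  ·
  (0,2): δ = 23.80°  ✓
  (0,3): δ = 11.09°  ✓
  (0,4): δ = 45.51°  ✓
  (0,5): δ = 83.42°  ·
  (0,6): δ = 121.23°  ·
  (1,2): δ = 106.49°  ·
  (1,3): δ = 71.60°  ·
  (1,4): δ = 37.18°  ✓
  (1,5): δ = 0.73°  ✓
  (1,6): δ = 38.54°  ✓
  (2,3): δ = 145.11°  ·
  (2,4): δ = 110.69°  ·
  (2,5): δ = 72.78°  ·
  (2,6): δ = 34.97°  ✓
  (3,4): δ = 145.59°  ·
  (3,5): δ = 107.67°  ·
  (3,6): δ = 69.87°  ·
  (4,5): δ = 142.09°  ·
  (4,6): δ = 104.28°  ·
  (5,6): δ = 142.19°  ·
antipodal pairs: 7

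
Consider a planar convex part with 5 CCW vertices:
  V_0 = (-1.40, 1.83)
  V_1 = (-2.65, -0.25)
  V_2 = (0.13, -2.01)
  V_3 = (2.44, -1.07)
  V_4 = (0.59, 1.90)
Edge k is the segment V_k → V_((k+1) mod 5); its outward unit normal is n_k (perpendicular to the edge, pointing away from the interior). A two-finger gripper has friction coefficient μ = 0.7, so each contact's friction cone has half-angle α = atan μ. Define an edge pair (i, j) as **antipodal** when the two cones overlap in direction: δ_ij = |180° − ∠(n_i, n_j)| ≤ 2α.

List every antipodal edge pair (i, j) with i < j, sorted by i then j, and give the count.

α = atan 0.7 = 34.99°;  2α = 69.98°
n_0 = (-0.8571, +0.5151)
n_1 = (-0.5349, -0.8449)
n_2 = (+0.3769, -0.9262)
n_3 = (+0.8488, +0.5287)
n_4 = (-0.0352, +0.9994)
  (0,1): δ = 91.33°  ·
  (0,2): δ = 36.85°  ✓
  (0,3): δ = 62.92°  ✓
  (0,4): δ = 123.02°  ·
  (1,2): δ = 125.52°  ·
  (1,3): δ = 25.74°  ✓
  (1,4): δ = 34.35°  ✓
  (2,3): δ = 80.22°  ·
  (2,4): δ = 20.13°  ✓
  (3,4): δ = 119.90°  ·
antipodal pairs: 5

count = 5; pairs: (0,2), (0,3), (1,3), (1,4), (2,4)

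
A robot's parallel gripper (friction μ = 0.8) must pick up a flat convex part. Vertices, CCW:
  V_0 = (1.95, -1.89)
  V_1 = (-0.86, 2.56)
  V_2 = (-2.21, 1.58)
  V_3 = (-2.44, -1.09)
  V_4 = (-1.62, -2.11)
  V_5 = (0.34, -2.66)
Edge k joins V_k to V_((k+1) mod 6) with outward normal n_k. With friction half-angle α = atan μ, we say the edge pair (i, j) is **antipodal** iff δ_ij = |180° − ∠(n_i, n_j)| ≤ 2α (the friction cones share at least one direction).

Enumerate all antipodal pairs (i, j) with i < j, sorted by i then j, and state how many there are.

count = 6; pairs: (0,2), (0,3), (0,4), (1,4), (1,5), (2,5)

α = atan 0.8 = 38.66°;  2α = 77.32°
n_0 = (+0.8455, +0.5339)
n_1 = (-0.5875, +0.8093)
n_2 = (-0.9963, +0.0858)
n_3 = (-0.7794, -0.6266)
n_4 = (-0.2702, -0.9628)
n_5 = (+0.4315, -0.9021)
  (0,1): δ = 86.29°  ·
  (0,2): δ = 37.19°  ✓
  (0,3): δ = 6.53°  ✓
  (0,4): δ = 42.05°  ✓
  (0,5): δ = 83.29°  ·
  (1,2): δ = 130.90°  ·
  (1,3): δ = 87.18°  ·
  (1,4): δ = 51.65°  ✓
  (1,5): δ = 10.42°  ✓
  (2,3): δ = 136.28°  ·
  (2,4): δ = 100.75°  ·
  (2,5): δ = 59.52°  ✓
  (3,4): δ = 144.47°  ·
  (3,5): δ = 103.24°  ·
  (4,5): δ = 138.77°  ·
antipodal pairs: 6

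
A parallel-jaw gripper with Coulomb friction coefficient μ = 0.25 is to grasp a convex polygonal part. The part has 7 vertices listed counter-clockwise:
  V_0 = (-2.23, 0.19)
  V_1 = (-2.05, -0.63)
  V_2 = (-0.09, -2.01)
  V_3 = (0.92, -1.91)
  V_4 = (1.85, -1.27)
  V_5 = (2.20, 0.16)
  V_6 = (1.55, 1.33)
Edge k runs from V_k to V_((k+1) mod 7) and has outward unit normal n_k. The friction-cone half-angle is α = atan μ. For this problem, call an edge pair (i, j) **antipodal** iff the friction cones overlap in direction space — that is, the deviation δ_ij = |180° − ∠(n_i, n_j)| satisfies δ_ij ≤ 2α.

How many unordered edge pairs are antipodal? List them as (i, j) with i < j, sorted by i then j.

α = atan 0.25 = 14.04°;  2α = 28.07°
n_0 = (-0.9767, -0.2144)
n_1 = (-0.5757, -0.8177)
n_2 = (+0.0985, -0.9951)
n_3 = (+0.5669, -0.8238)
n_4 = (+0.9713, -0.2377)
n_5 = (+0.8742, +0.4856)
n_6 = (-0.2887, +0.9574)
  (0,1): δ = 137.53°  ·
  (0,2): δ = 96.73°  ·
  (0,3): δ = 67.85°  ·
  (0,4): δ = 26.13°  ✓
  (0,5): δ = 16.67°  ✓
  (0,6): δ = 94.40°  ·
  (1,2): δ = 139.20°  ·
  (1,3): δ = 110.32°  ·
  (1,4): δ = 68.60°  ·
  (1,5): δ = 25.80°  ✓
  (1,6): δ = 51.93°  ·
  (2,3): δ = 151.12°  ·
  (2,4): δ = 109.41°  ·
  (2,5): δ = 66.60°  ·
  (2,6): δ = 11.13°  ✓
  (3,4): δ = 138.29°  ·
  (3,5): δ = 95.48°  ·
  (3,6): δ = 17.75°  ✓
  (4,5): δ = 137.19°  ·
  (4,6): δ = 59.46°  ·
  (5,6): δ = 102.27°  ·
antipodal pairs: 5

count = 5; pairs: (0,4), (0,5), (1,5), (2,6), (3,6)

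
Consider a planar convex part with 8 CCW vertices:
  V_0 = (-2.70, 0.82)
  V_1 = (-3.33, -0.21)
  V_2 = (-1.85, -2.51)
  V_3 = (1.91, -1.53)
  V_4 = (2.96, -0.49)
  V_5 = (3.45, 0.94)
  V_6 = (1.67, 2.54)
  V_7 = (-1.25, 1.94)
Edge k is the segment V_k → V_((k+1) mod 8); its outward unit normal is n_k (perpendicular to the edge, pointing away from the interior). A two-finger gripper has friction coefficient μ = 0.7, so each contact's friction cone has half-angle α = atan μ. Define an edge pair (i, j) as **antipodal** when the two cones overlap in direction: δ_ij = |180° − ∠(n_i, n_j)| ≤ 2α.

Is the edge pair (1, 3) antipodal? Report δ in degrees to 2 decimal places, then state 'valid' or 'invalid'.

α = atan 0.7 = 34.99°;  2α = 69.98°
edge 1: e_1 = (+1.48, -2.30);  n_1 = (-0.8409, -0.5411)
edge 3: e_3 = (+1.05, +1.04);  n_3 = (+0.7037, -0.7105)
∠(n_1, n_3) = 101.97°
δ = |180° − 101.97°| = 78.03°
78.03° > 2α = 69.98°  →  invalid

δ = 78.03°, invalid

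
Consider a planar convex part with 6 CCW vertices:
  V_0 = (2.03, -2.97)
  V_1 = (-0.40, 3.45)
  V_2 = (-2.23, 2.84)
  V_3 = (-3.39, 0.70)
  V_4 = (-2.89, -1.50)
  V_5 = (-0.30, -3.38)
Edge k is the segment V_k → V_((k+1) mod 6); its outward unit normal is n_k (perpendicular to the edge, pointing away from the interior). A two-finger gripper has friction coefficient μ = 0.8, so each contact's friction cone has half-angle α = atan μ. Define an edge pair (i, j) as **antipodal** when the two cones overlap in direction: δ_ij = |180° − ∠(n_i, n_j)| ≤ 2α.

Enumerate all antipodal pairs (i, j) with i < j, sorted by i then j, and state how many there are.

α = atan 0.8 = 38.66°;  2α = 77.32°
n_0 = (+0.9352, +0.3540)
n_1 = (-0.3162, +0.9487)
n_2 = (-0.8791, +0.4765)
n_3 = (-0.9751, -0.2216)
n_4 = (-0.5874, -0.8093)
n_5 = (+0.1733, -0.9849)
  (0,1): δ = 92.30°  ·
  (0,2): δ = 49.19°  ✓
  (0,3): δ = 7.93°  ✓
  (0,4): δ = 33.29°  ✓
  (0,5): δ = 79.25°  ·
  (1,2): δ = 136.90°  ·
  (1,3): δ = 95.63°  ·
  (1,4): δ = 54.41°  ✓
  (1,5): δ = 8.46°  ✓
  (2,3): δ = 138.74°  ·
  (2,4): δ = 97.51°  ·
  (2,5): δ = 51.56°  ✓
  (3,4): δ = 138.78°  ·
  (3,5): δ = 92.82°  ·
  (4,5): δ = 134.05°  ·
antipodal pairs: 6

count = 6; pairs: (0,2), (0,3), (0,4), (1,4), (1,5), (2,5)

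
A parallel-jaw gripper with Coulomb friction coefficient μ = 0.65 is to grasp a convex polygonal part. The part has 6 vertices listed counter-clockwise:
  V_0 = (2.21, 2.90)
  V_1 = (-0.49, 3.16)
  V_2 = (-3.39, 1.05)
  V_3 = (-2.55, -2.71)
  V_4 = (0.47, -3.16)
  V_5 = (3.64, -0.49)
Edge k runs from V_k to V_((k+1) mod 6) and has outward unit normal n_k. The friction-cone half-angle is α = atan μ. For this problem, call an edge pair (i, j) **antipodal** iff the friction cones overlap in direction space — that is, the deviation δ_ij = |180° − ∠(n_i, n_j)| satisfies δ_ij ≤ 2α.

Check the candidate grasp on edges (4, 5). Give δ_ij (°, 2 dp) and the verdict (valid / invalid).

α = atan 0.65 = 33.02°;  2α = 66.05°
edge 4: e_4 = (+3.17, +2.67);  n_4 = (+0.6442, -0.7648)
edge 5: e_5 = (-1.43, +3.39);  n_5 = (+0.9214, +0.3887)
∠(n_4, n_5) = 72.76°
δ = |180° − 72.76°| = 107.24°
107.24° > 2α = 66.05°  →  invalid

δ = 107.24°, invalid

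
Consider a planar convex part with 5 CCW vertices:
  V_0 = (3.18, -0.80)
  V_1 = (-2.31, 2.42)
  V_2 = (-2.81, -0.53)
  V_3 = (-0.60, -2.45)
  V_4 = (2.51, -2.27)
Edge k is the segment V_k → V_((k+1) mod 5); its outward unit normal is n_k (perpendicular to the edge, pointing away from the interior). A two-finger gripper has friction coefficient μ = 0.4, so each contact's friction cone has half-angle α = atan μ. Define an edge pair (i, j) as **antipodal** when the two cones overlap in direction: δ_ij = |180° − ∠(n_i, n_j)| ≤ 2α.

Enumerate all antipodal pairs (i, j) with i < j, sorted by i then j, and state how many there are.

α = atan 0.4 = 21.80°;  2α = 43.60°
n_0 = (+0.5059, +0.8626)
n_1 = (-0.9859, +0.1671)
n_2 = (-0.6558, -0.7549)
n_3 = (+0.0578, -0.9983)
n_4 = (+0.9099, -0.4147)
  (0,1): δ = 69.23°  ·
  (0,2): δ = 10.59°  ✓
  (0,3): δ = 33.70°  ✓
  (0,4): δ = 95.89°  ·
  (1,2): δ = 121.36°  ·
  (1,3): δ = 77.07°  ·
  (1,4): δ = 14.88°  ✓
  (2,3): δ = 135.70°  ·
  (2,4): δ = 73.52°  ·
  (3,4): δ = 117.82°  ·
antipodal pairs: 3

count = 3; pairs: (0,2), (0,3), (1,4)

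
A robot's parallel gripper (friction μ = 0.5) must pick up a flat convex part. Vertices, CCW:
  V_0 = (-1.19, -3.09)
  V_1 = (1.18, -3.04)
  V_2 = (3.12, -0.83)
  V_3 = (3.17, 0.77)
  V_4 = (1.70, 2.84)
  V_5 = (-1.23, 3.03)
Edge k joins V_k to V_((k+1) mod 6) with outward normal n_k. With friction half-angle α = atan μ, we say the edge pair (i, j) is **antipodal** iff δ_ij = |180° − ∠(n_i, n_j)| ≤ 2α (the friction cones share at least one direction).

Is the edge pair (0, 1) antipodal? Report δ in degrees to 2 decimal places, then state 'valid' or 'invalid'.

δ = 132.49°, invalid

α = atan 0.5 = 26.57°;  2α = 53.13°
edge 0: e_0 = (+2.37, +0.05);  n_0 = (+0.0211, -0.9998)
edge 1: e_1 = (+1.94, +2.21);  n_1 = (+0.7515, -0.6597)
∠(n_0, n_1) = 47.51°
δ = |180° − 47.51°| = 132.49°
132.49° > 2α = 53.13°  →  invalid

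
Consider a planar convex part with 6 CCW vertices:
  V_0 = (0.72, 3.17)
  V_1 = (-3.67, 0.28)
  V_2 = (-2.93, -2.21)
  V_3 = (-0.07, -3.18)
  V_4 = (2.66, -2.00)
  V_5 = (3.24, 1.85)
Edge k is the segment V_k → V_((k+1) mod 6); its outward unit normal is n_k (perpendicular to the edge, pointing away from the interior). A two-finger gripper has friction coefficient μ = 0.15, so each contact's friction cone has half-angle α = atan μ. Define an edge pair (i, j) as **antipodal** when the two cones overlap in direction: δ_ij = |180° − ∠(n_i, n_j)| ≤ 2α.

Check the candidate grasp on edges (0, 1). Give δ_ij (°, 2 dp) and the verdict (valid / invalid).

α = atan 0.15 = 8.53°;  2α = 17.06°
edge 0: e_0 = (-4.39, -2.89);  n_0 = (-0.5499, +0.8353)
edge 1: e_1 = (+0.74, -2.49);  n_1 = (-0.9586, -0.2849)
∠(n_0, n_1) = 73.19°
δ = |180° − 73.19°| = 106.81°
106.81° > 2α = 17.06°  →  invalid

δ = 106.81°, invalid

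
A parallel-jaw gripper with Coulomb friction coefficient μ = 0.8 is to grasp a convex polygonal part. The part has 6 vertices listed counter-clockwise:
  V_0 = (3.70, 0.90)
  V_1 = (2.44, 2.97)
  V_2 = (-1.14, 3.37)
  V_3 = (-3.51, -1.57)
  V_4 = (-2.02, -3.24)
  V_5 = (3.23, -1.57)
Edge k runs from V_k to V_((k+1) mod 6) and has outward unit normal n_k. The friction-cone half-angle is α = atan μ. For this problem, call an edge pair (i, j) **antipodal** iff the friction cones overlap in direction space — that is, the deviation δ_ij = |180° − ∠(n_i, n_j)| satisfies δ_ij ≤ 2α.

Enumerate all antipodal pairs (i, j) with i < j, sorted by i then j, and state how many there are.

α = atan 0.8 = 38.66°;  2α = 77.32°
n_0 = (+0.8542, +0.5199)
n_1 = (+0.1110, +0.9938)
n_2 = (-0.9016, +0.4326)
n_3 = (-0.7462, -0.6657)
n_4 = (+0.3031, -0.9529)
n_5 = (+0.9824, -0.1869)
  (0,1): δ = 127.70°  ·
  (0,2): δ = 56.96°  ✓
  (0,3): δ = 10.41°  ✓
  (0,4): δ = 76.32°  ✓
  (0,5): δ = 137.90°  ·
  (1,2): δ = 109.25°  ·
  (1,3): δ = 41.88°  ✓
  (1,4): δ = 24.02°  ✓
  (1,5): δ = 85.60°  ·
  (2,3): δ = 112.63°  ·
  (2,4): δ = 46.72°  ✓
  (2,5): δ = 14.86°  ✓
  (3,4): δ = 114.09°  ·
  (3,5): δ = 52.51°  ✓
  (4,5): δ = 118.42°  ·
antipodal pairs: 8

count = 8; pairs: (0,2), (0,3), (0,4), (1,3), (1,4), (2,4), (2,5), (3,5)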